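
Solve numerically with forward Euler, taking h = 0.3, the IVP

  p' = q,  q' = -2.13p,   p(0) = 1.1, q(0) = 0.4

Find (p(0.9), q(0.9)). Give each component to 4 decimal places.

Euler on (p,q): p_{n+1} = p_n + h·p', q_{n+1} = q_n + h·q'.
0.000000: (1.100000, 0.400000); f=(0.400000, -2.343000) → (1.220000, -0.302900)
0.300000: (1.220000, -0.302900); f=(-0.302900, -2.598600) → (1.129130, -1.082480)
0.600000: (1.129130, -1.082480); f=(-1.082480, -2.405047) → (0.804386, -1.803994)
(p(0.9), q(0.9)) ≈ (0.8044, -1.8040)

0.8044, -1.8040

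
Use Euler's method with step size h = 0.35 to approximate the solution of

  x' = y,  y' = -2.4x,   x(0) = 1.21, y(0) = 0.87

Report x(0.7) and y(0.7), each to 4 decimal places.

Euler on (x,y): x_{n+1} = x_n + h·x', y_{n+1} = y_n + h·y'.
0.000000: (1.210000, 0.870000); f=(0.870000, -2.904000) → (1.514500, -0.146400)
0.350000: (1.514500, -0.146400); f=(-0.146400, -3.634800) → (1.463260, -1.418580)
(x(0.7), y(0.7)) ≈ (1.4633, -1.4186)

1.4633, -1.4186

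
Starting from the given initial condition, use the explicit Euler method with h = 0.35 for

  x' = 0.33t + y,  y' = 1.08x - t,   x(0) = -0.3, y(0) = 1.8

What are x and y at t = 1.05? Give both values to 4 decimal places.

1.6327, 1.8070

Euler on (x,y): x_{n+1} = x_n + h·x', y_{n+1} = y_n + h·y'.
0.000000: (-0.300000, 1.800000); f=(1.800000, -0.324000) → (0.330000, 1.686600)
0.350000: (0.330000, 1.686600); f=(1.802100, 0.006400) → (0.960735, 1.688840)
0.700000: (0.960735, 1.688840); f=(1.919840, 0.337594) → (1.632679, 1.806998)
(x(1.05), y(1.05)) ≈ (1.6327, 1.8070)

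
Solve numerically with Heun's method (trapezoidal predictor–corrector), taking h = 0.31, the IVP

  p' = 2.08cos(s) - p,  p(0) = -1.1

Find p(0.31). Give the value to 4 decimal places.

Heun: k1 = f(s_n, p_n); k2 = f(s_n + h, p_n + h·k1); p_{n+1} = p_n + (h/2)·(k1 + k2).
s=0.000000, p=-1.100000:
  k1 = f(0.000000, -1.100000) = 3.180000
  k2 = f(0.310000, -0.114200) = 2.095054
  p ← -1.100000 + (0.31/2)·(3.180000 + 2.095054) = -0.282367
p(0.31) ≈ -0.2824

-0.2824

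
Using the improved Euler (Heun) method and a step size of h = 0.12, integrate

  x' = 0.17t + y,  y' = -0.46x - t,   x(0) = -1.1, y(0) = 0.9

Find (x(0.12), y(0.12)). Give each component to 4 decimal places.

-0.9871, 0.9505

Heun on (x,y): k1 = f(t_n, state_n); k2 = f(t_n + h, state_n + h·k1); state_{n+1} = state_n + (h/2)·(k1 + k2).
0.000000: (-1.100000, 0.900000)
  k1 = (0.900000, 0.506000)
  predictor → (-0.992000, 0.960720)
  k2 = (0.981120, 0.336320)
  → (-0.987133, 0.950539)
(x(0.12), y(0.12)) ≈ (-0.9871, 0.9505)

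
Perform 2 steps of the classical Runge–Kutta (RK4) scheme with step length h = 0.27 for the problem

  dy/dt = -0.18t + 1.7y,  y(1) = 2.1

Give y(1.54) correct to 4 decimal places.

5.0621

RK4: k1 = f(t_n, y_n); k2 = f(t_n + h/2, y_n + (h/2)·k1); k3 = f(t_n + h/2, y_n + (h/2)·k2); k4 = f(t_n + h, y_n + h·k3); y_{n+1} = y_n + (h/6)·(k1 + 2k2 + 2k3 + k4).
t=1.000000, y=2.100000:
  k1 = f(1.000000, 2.100000) = 3.390000
  k2 = f(1.135000, 2.557650) = 4.143705
  k3 = f(1.135000, 2.659400) = 4.316680
  k4 = f(1.270000, 3.265504) = 5.322756
  y ← 2.100000 + (0.27/6)·(k1 + 2k2 + 2k3 + k4) = 3.253509
t=1.270000, y=3.253509:
  k1 = f(1.270000, 3.253509) = 5.302365
  k2 = f(1.405000, 3.969328) = 6.494958
  k3 = f(1.405000, 4.130328) = 6.768658
  k4 = f(1.540000, 5.081046) = 8.360579
  y ← 3.253509 + (0.27/6)·(k1 + 2k2 + 2k3 + k4) = 5.062067
y(1.54) ≈ 5.0621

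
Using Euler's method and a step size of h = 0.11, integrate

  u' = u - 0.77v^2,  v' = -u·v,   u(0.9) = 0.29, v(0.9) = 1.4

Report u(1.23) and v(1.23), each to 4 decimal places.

-0.1309, 1.3295

Euler on (u,v): u_{n+1} = u_n + h·u', v_{n+1} = v_n + h·v'.
0.900000: (0.290000, 1.400000); f=(-1.219200, -0.406000) → (0.155888, 1.355340)
1.010000: (0.155888, 1.355340); f=(-1.258561, -0.211281) → (0.017446, 1.332099)
1.120000: (0.017446, 1.332099); f=(-1.348909, -0.023240) → (-0.130934, 1.329543)
(u(1.23), v(1.23)) ≈ (-0.1309, 1.3295)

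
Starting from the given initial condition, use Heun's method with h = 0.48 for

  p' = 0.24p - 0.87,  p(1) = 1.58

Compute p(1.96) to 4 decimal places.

Heun: k1 = f(x_n, p_n); k2 = f(x_n + h, p_n + h·k1); p_{n+1} = p_n + (h/2)·(k1 + k2).
x=1.000000, p=1.580000:
  k1 = f(1.000000, 1.580000) = -0.490800
  k2 = f(1.480000, 1.344416) = -0.547340
  p ← 1.580000 + (0.48/2)·(-0.490800 + (-0.547340)) = 1.330846
x=1.480000, p=1.330846:
  k1 = f(1.480000, 1.330846) = -0.550597
  k2 = f(1.960000, 1.066560) = -0.614026
  p ← 1.330846 + (0.48/2)·(-0.550597 + (-0.614026)) = 1.051337
p(1.96) ≈ 1.0513

1.0513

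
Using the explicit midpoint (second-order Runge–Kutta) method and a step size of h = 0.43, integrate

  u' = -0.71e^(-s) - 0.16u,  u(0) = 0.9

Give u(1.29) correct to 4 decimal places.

Midpoint: k1 = f(s_n, u_n); k2 = f(s_n + h/2, u_n + (h/2)·k1); u_{n+1} = u_n + h·k2.
s=0.000000, u=0.900000:
  k1 = f(0.000000, 0.900000) = -0.854000
  k2 = f(0.215000, 0.716390) = -0.687267
  u ← 0.900000 + 0.43·(-0.687267) = 0.604475
s=0.430000, u=0.604475:
  k1 = f(0.430000, 0.604475) = -0.558577
  k2 = f(0.645000, 0.484381) = -0.450011
  u ← 0.604475 + 0.43·(-0.450011) = 0.410970
s=0.860000, u=0.410970:
  k1 = f(0.860000, 0.410970) = -0.366200
  k2 = f(1.075000, 0.332237) = -0.295479
  u ← 0.410970 + 0.43·(-0.295479) = 0.283914
u(1.29) ≈ 0.2839

0.2839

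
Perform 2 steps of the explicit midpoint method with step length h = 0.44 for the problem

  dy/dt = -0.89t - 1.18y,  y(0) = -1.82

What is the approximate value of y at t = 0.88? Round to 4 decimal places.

Midpoint: k1 = f(t_n, y_n); k2 = f(t_n + h/2, y_n + (h/2)·k1); y_{n+1} = y_n + h·k2.
t=0.000000, y=-1.820000:
  k1 = f(0.000000, -1.820000) = 2.147600
  k2 = f(0.220000, -1.347528) = 1.394283
  y ← -1.820000 + 0.44·1.394283 = -1.206515
t=0.440000, y=-1.206515:
  k1 = f(0.440000, -1.206515) = 1.032088
  k2 = f(0.660000, -0.979456) = 0.568358
  y ← -1.206515 + 0.44·0.568358 = -0.956438
y(0.88) ≈ -0.9564

-0.9564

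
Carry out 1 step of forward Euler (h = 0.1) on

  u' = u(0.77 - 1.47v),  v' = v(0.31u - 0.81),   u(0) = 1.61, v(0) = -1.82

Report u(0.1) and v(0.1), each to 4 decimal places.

Euler on (u,v): u_{n+1} = u_n + h·u', v_{n+1} = v_n + h·v'.
0.000000: (1.610000, -1.820000); f=(5.547094, 0.565838) → (2.164709, -1.763416)
(u(0.1), v(0.1)) ≈ (2.1647, -1.7634)

2.1647, -1.7634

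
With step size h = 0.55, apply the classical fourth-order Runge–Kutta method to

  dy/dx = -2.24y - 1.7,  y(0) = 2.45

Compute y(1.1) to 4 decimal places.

RK4: k1 = f(x_n, y_n); k2 = f(x_n + h/2, y_n + (h/2)·k1); k3 = f(x_n + h/2, y_n + (h/2)·k2); k4 = f(x_n + h, y_n + h·k3); y_{n+1} = y_n + (h/6)·(k1 + 2k2 + 2k3 + k4).
x=0.000000, y=2.450000:
  k1 = f(0.000000, 2.450000) = -7.188000
  k2 = f(0.275000, 0.473300) = -2.760192
  k3 = f(0.275000, 1.690947) = -5.487722
  k4 = f(0.550000, -0.568247) = -0.427127
  y ← 2.450000 + (0.55/6)·(k1 + 2k2 + 2k3 + k4) = 0.239829
x=0.550000, y=0.239829:
  k1 = f(0.550000, 0.239829) = -2.237217
  k2 = f(0.825000, -0.375406) = -0.859091
  k3 = f(0.825000, 0.003579) = -1.708017
  k4 = f(1.100000, -0.699580) = -0.132940
  y ← 0.239829 + (0.55/6)·(k1 + 2k2 + 2k3 + k4) = -0.448072
y(1.1) ≈ -0.4481

-0.4481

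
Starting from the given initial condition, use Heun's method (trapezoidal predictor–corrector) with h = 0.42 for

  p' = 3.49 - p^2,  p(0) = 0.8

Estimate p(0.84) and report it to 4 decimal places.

Heun: k1 = f(x_n, p_n); k2 = f(x_n + h, p_n + h·k1); p_{n+1} = p_n + (h/2)·(k1 + k2).
x=0.000000, p=0.800000:
  k1 = f(0.000000, 0.800000) = 2.850000
  k2 = f(0.420000, 1.997000) = -0.498009
  p ← 0.800000 + (0.42/2)·(2.850000 + (-0.498009)) = 1.293918
x=0.420000, p=1.293918:
  k1 = f(0.420000, 1.293918) = 1.815776
  k2 = f(0.840000, 2.056544) = -0.739373
  p ← 1.293918 + (0.42/2)·(1.815776 + (-0.739373)) = 1.519963
p(0.84) ≈ 1.5200

1.5200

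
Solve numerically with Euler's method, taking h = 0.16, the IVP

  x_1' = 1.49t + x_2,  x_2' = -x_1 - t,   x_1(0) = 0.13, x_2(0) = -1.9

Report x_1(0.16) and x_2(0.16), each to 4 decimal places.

Euler on (x_1,x_2): x_1_{n+1} = x_1_n + h·x_1', x_2_{n+1} = x_2_n + h·x_2'.
0.000000: (0.130000, -1.900000); f=(-1.900000, -0.130000) → (-0.174000, -1.920800)
(x_1(0.16), x_2(0.16)) ≈ (-0.1740, -1.9208)

-0.1740, -1.9208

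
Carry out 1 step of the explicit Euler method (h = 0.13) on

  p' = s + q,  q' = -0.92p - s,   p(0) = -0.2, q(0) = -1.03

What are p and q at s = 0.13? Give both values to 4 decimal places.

Euler on (p,q): p_{n+1} = p_n + h·p', q_{n+1} = q_n + h·q'.
0.000000: (-0.200000, -1.030000); f=(-1.030000, 0.184000) → (-0.333900, -1.006080)
(p(0.13), q(0.13)) ≈ (-0.3339, -1.0061)

-0.3339, -1.0061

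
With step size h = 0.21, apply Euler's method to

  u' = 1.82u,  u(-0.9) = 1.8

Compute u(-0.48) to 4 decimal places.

Euler: u_{n+1} = u_n + h·f(s_n, u_n).
s=-0.900000, u=1.800000: f=3.276000 → u ← 1.800000 + 0.21·3.276000 = 2.487960
s=-0.690000, u=2.487960: f=4.528087 → u ← 2.487960 + 0.21·4.528087 = 3.438858
u(-0.48) ≈ 3.4389

3.4389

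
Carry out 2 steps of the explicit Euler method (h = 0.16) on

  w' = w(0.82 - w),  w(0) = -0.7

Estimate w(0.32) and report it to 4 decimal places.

Euler: w_{n+1} = w_n + h·f(t_n, w_n).
t=0.000000, w=-0.700000: f=-1.064000 → w ← -0.700000 + 0.16·(-1.064000) = -0.870240
t=0.160000, w=-0.870240: f=-1.470914 → w ← -0.870240 + 0.16·(-1.470914) = -1.105586
w(0.32) ≈ -1.1056

-1.1056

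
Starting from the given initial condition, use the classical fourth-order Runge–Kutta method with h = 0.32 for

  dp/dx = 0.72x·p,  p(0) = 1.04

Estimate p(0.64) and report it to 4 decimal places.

1.2052

RK4: k1 = f(x_n, p_n); k2 = f(x_n + h/2, p_n + (h/2)·k1); k3 = f(x_n + h/2, p_n + (h/2)·k2); k4 = f(x_n + h, p_n + h·k3); p_{n+1} = p_n + (h/6)·(k1 + 2k2 + 2k3 + k4).
x=0.000000, p=1.040000:
  k1 = f(0.000000, 1.040000) = 0.000000
  k2 = f(0.160000, 1.040000) = 0.119808
  k3 = f(0.160000, 1.059169) = 0.122016
  k4 = f(0.320000, 1.079045) = 0.248612
  p ← 1.040000 + (0.32/6)·(k1 + 2k2 + 2k3 + k4) = 1.079054
x=0.320000, p=1.079054:
  k1 = f(0.320000, 1.079054) = 0.248614
  k2 = f(0.480000, 1.118832) = 0.386668
  k3 = f(0.480000, 1.140921) = 0.394302
  k4 = f(0.640000, 1.205231) = 0.555370
  p ← 1.079054 + (0.32/6)·(k1 + 2k2 + 2k3 + k4) = 1.205237
p(0.64) ≈ 1.2052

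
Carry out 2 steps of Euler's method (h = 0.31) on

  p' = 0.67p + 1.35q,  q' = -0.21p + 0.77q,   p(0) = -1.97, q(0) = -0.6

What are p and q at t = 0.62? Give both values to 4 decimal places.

Euler on (p,q): p_{n+1} = p_n + h·p', q_{n+1} = q_n + h·q'.
0.000000: (-1.970000, -0.600000); f=(-2.129900, -0.048300) → (-2.630269, -0.614973)
0.310000: (-2.630269, -0.614973); f=(-2.592494, 0.078827) → (-3.433942, -0.590537)
(p(0.62), q(0.62)) ≈ (-3.4339, -0.5905)

-3.4339, -0.5905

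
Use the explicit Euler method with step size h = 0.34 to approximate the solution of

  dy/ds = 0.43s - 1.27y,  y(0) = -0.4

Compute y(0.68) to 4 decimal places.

-0.0794

Euler: y_{n+1} = y_n + h·f(s_n, y_n).
s=0.000000, y=-0.400000: f=0.508000 → y ← -0.400000 + 0.34·0.508000 = -0.227280
s=0.340000, y=-0.227280: f=0.434846 → y ← -0.227280 + 0.34·0.434846 = -0.079432
y(0.68) ≈ -0.0794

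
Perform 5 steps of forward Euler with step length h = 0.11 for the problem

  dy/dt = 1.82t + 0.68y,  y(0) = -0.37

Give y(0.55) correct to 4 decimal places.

Euler: y_{n+1} = y_n + h·f(t_n, y_n).
t=0.000000, y=-0.370000: f=-0.251600 → y ← -0.370000 + 0.11·(-0.251600) = -0.397676
t=0.110000, y=-0.397676: f=-0.070220 → y ← -0.397676 + 0.11·(-0.070220) = -0.405400
t=0.220000, y=-0.405400: f=0.124728 → y ← -0.405400 + 0.11·0.124728 = -0.391680
t=0.330000, y=-0.391680: f=0.334258 → y ← -0.391680 + 0.11·0.334258 = -0.354912
t=0.440000, y=-0.354912: f=0.559460 → y ← -0.354912 + 0.11·0.559460 = -0.293371
y(0.55) ≈ -0.2934

-0.2934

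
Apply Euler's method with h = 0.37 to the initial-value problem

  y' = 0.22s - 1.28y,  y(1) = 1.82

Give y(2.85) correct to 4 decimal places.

0.4276

Euler: y_{n+1} = y_n + h·f(s_n, y_n).
s=1.000000, y=1.820000: f=-2.109600 → y ← 1.820000 + 0.37·(-2.109600) = 1.039448
s=1.370000, y=1.039448: f=-1.029093 → y ← 1.039448 + 0.37·(-1.029093) = 0.658683
s=1.740000, y=0.658683: f=-0.460315 → y ← 0.658683 + 0.37·(-0.460315) = 0.488367
s=2.110000, y=0.488367: f=-0.160910 → y ← 0.488367 + 0.37·(-0.160910) = 0.428830
s=2.480000, y=0.428830: f=-0.003303 → y ← 0.428830 + 0.37·(-0.003303) = 0.427608
y(2.85) ≈ 0.4276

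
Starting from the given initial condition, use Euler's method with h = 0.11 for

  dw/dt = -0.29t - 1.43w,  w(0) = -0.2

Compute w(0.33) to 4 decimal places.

-0.1297

Euler: w_{n+1} = w_n + h·f(t_n, w_n).
t=0.000000, w=-0.200000: f=0.286000 → w ← -0.200000 + 0.11·0.286000 = -0.168540
t=0.110000, w=-0.168540: f=0.209112 → w ← -0.168540 + 0.11·0.209112 = -0.145538
t=0.220000, w=-0.145538: f=0.144319 → w ← -0.145538 + 0.11·0.144319 = -0.129663
w(0.33) ≈ -0.1297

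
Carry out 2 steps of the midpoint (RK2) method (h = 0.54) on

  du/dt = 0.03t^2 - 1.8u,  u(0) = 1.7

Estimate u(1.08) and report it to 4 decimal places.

0.4346

Midpoint: k1 = f(t_n, u_n); k2 = f(t_n + h/2, u_n + (h/2)·k1); u_{n+1} = u_n + h·k2.
t=0.000000, u=1.700000:
  k1 = f(0.000000, 1.700000) = -3.060000
  k2 = f(0.270000, 0.873800) = -1.570653
  u ← 1.700000 + 0.54·(-1.570653) = 0.851847
t=0.540000, u=0.851847:
  k1 = f(0.540000, 0.851847) = -1.524577
  k2 = f(0.810000, 0.440212) = -0.772698
  u ← 0.851847 + 0.54·(-0.772698) = 0.434591
u(1.08) ≈ 0.4346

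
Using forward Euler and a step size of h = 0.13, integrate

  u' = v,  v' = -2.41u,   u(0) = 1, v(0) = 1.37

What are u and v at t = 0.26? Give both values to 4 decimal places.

1.3155, 0.6876

Euler on (u,v): u_{n+1} = u_n + h·u', v_{n+1} = v_n + h·v'.
0.000000: (1.000000, 1.370000); f=(1.370000, -2.410000) → (1.178100, 1.056700)
0.130000: (1.178100, 1.056700); f=(1.056700, -2.839221) → (1.315471, 0.687601)
(u(0.26), v(0.26)) ≈ (1.3155, 0.6876)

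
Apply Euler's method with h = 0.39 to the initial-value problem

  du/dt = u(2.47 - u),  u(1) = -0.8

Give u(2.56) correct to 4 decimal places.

Euler: u_{n+1} = u_n + h·f(t_n, u_n).
t=1.000000, u=-0.800000: f=-2.616000 → u ← -0.800000 + 0.39·(-2.616000) = -1.820240
t=1.390000, u=-1.820240: f=-7.809266 → u ← -1.820240 + 0.39·(-7.809266) = -4.865854
t=1.780000, u=-4.865854: f=-35.695194 → u ← -4.865854 + 0.39·(-35.695194) = -18.786979
t=2.170000, u=-18.786979: f=-399.354434 → u ← -18.786979 + 0.39·(-399.354434) = -174.535209
u(2.56) ≈ -174.5352

-174.5352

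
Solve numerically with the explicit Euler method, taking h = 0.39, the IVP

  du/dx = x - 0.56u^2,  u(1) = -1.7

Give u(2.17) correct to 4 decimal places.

-2.6062

Euler: u_{n+1} = u_n + h·f(x_n, u_n).
x=1.000000, u=-1.700000: f=-0.618400 → u ← -1.700000 + 0.39·(-0.618400) = -1.941176
x=1.390000, u=-1.941176: f=-0.720172 → u ← -1.941176 + 0.39·(-0.720172) = -2.222043
x=1.780000, u=-2.222043: f=-0.984986 → u ← -2.222043 + 0.39·(-0.984986) = -2.606188
u(2.17) ≈ -2.6062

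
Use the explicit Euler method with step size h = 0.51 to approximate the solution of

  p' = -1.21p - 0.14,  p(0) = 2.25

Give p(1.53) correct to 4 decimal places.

Euler: p_{n+1} = p_n + h·f(x_n, p_n).
x=0.000000, p=2.250000: f=-2.862500 → p ← 2.250000 + 0.51·(-2.862500) = 0.790125
x=0.510000, p=0.790125: f=-1.096051 → p ← 0.790125 + 0.51·(-1.096051) = 0.231139
x=1.020000, p=0.231139: f=-0.419678 → p ← 0.231139 + 0.51·(-0.419678) = 0.017103
p(1.53) ≈ 0.0171

0.0171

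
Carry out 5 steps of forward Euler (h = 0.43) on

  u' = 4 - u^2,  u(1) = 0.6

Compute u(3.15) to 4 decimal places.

Euler: u_{n+1} = u_n + h·f(x_n, u_n).
x=1.000000, u=0.600000: f=3.640000 → u ← 0.600000 + 0.43·3.640000 = 2.165200
x=1.430000, u=2.165200: f=-0.688091 → u ← 2.165200 + 0.43·(-0.688091) = 1.869321
x=1.860000, u=1.869321: f=0.505640 → u ← 1.869321 + 0.43·0.505640 = 2.086746
x=2.290000, u=2.086746: f=-0.354508 → u ← 2.086746 + 0.43·(-0.354508) = 1.934307
x=2.720000, u=1.934307: f=0.258455 → u ← 1.934307 + 0.43·0.258455 = 2.045443
u(3.15) ≈ 2.0454

2.0454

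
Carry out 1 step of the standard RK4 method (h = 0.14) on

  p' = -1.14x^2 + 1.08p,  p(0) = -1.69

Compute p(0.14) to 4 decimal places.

-1.9669

RK4: k1 = f(x_n, p_n); k2 = f(x_n + h/2, p_n + (h/2)·k1); k3 = f(x_n + h/2, p_n + (h/2)·k2); k4 = f(x_n + h, p_n + h·k3); p_{n+1} = p_n + (h/6)·(k1 + 2k2 + 2k3 + k4).
x=0.000000, p=-1.690000:
  k1 = f(0.000000, -1.690000) = -1.825200
  k2 = f(0.070000, -1.817764) = -1.968771
  k3 = f(0.070000, -1.827814) = -1.979625
  k4 = f(0.140000, -1.967148) = -2.146863
  p ← -1.690000 + (0.14/6)·(k1 + 2k2 + 2k3 + k4) = -1.966940
p(0.14) ≈ -1.9669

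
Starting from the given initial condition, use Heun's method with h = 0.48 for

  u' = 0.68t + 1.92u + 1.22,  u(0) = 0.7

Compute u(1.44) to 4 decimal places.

Heun: k1 = f(t_n, u_n); k2 = f(t_n + h, u_n + h·k1); u_{n+1} = u_n + (h/2)·(k1 + k2).
t=0.000000, u=0.700000:
  k1 = f(0.000000, 0.700000) = 2.564000
  k2 = f(0.480000, 1.930720) = 5.253382
  u ← 0.700000 + (0.48/2)·(2.564000 + 5.253382) = 2.576172
t=0.480000, u=2.576172:
  k1 = f(0.480000, 2.576172) = 6.492650
  k2 = f(0.960000, 5.692644) = 12.802676
  u ← 2.576172 + (0.48/2)·(6.492650 + 12.802676) = 7.207050
t=0.960000, u=7.207050:
  k1 = f(0.960000, 7.207050) = 15.710336
  k2 = f(1.440000, 14.748011) = 30.515381
  u ← 7.207050 + (0.48/2)·(15.710336 + 30.515381) = 18.301222
u(1.44) ≈ 18.3012

18.3012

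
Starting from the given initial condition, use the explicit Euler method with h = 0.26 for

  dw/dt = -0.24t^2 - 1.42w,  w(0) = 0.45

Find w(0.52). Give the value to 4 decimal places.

Euler: w_{n+1} = w_n + h·f(t_n, w_n).
t=0.000000, w=0.450000: f=-0.639000 → w ← 0.450000 + 0.26·(-0.639000) = 0.283860
t=0.260000, w=0.283860: f=-0.419305 → w ← 0.283860 + 0.26·(-0.419305) = 0.174841
w(0.52) ≈ 0.1748

0.1748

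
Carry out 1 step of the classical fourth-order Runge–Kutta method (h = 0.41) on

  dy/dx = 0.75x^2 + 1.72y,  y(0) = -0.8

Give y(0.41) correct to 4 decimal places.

-1.5973

RK4: k1 = f(x_n, y_n); k2 = f(x_n + h/2, y_n + (h/2)·k1); k3 = f(x_n + h/2, y_n + (h/2)·k2); k4 = f(x_n + h, y_n + h·k3); y_{n+1} = y_n + (h/6)·(k1 + 2k2 + 2k3 + k4).
x=0.000000, y=-0.800000:
  k1 = f(0.000000, -0.800000) = -1.376000
  k2 = f(0.205000, -1.082080) = -1.829659
  k3 = f(0.205000, -1.175080) = -1.989619
  k4 = f(0.410000, -1.615744) = -2.653004
  y ← -0.800000 + (0.41/6)·(k1 + 2k2 + 2k3 + k4) = -1.597283
y(0.41) ≈ -1.5973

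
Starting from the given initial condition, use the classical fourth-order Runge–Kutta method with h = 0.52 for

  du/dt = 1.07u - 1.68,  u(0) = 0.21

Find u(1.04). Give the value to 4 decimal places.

-2.5662

RK4: k1 = f(t_n, u_n); k2 = f(t_n + h/2, u_n + (h/2)·k1); k3 = f(t_n + h/2, u_n + (h/2)·k2); k4 = f(t_n + h, u_n + h·k3); u_{n+1} = u_n + (h/6)·(k1 + 2k2 + 2k3 + k4).
t=0.000000, u=0.210000:
  k1 = f(0.000000, 0.210000) = -1.455300
  k2 = f(0.260000, -0.168378) = -1.860164
  k3 = f(0.260000, -0.273643) = -1.972798
  k4 = f(0.520000, -0.815855) = -2.552965
  u ← 0.210000 + (0.52/6)·(k1 + 2k2 + 2k3 + k4) = -0.801763
t=0.520000, u=-0.801763:
  k1 = f(0.520000, -0.801763) = -2.537886
  k2 = f(0.780000, -1.461614) = -3.243926
  k3 = f(0.780000, -1.645184) = -3.440347
  k4 = f(1.040000, -2.590743) = -4.452095
  u ← -0.801763 + (0.52/6)·(k1 + 2k2 + 2k3 + k4) = -2.566169
u(1.04) ≈ -2.5662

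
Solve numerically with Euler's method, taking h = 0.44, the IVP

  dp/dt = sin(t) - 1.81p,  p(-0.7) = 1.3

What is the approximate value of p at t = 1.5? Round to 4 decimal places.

Euler: p_{n+1} = p_n + h·f(t_n, p_n).
t=-0.700000, p=1.300000: f=-2.997218 → p ← 1.300000 + 0.44·(-2.997218) = -0.018776
t=-0.260000, p=-0.018776: f=-0.223096 → p ← -0.018776 + 0.44·(-0.223096) = -0.116938
t=0.180000, p=-0.116938: f=0.390688 → p ← -0.116938 + 0.44·0.390688 = 0.054964
t=0.620000, p=0.054964: f=0.481550 → p ← 0.054964 + 0.44·0.481550 = 0.266846
t=1.060000, p=0.266846: f=0.389364 → p ← 0.266846 + 0.44·0.389364 = 0.438166
p(1.5) ≈ 0.4382

0.4382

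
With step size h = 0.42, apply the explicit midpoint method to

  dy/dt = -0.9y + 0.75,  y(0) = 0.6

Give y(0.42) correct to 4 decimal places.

0.6715

Midpoint: k1 = f(t_n, y_n); k2 = f(t_n + h/2, y_n + (h/2)·k1); y_{n+1} = y_n + h·k2.
t=0.000000, y=0.600000:
  k1 = f(0.000000, 0.600000) = 0.210000
  k2 = f(0.210000, 0.644100) = 0.170310
  y ← 0.600000 + 0.42·0.170310 = 0.671530
y(0.42) ≈ 0.6715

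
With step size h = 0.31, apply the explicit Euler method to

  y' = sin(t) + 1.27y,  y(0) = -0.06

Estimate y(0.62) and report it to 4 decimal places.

Euler: y_{n+1} = y_n + h·f(t_n, y_n).
t=0.000000, y=-0.060000: f=-0.076200 → y ← -0.060000 + 0.31·(-0.076200) = -0.083622
t=0.310000, y=-0.083622: f=0.198859 → y ← -0.083622 + 0.31·0.198859 = -0.021976
y(0.62) ≈ -0.0220

-0.0220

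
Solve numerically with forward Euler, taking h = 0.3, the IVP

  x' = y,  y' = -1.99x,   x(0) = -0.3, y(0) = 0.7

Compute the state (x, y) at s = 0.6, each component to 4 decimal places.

Euler on (x,y): x_{n+1} = x_n + h·x', y_{n+1} = y_n + h·y'.
0.000000: (-0.300000, 0.700000); f=(0.700000, 0.597000) → (-0.090000, 0.879100)
0.300000: (-0.090000, 0.879100); f=(0.879100, 0.179100) → (0.173730, 0.932830)
(x(0.6), y(0.6)) ≈ (0.1737, 0.9328)

0.1737, 0.9328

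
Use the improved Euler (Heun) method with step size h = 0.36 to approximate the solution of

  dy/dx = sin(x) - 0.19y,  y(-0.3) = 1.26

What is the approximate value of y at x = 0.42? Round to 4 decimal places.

1.1463

Heun: k1 = f(x_n, y_n); k2 = f(x_n + h, y_n + h·k1); y_{n+1} = y_n + (h/2)·(k1 + k2).
x=-0.300000, y=1.260000:
  k1 = f(-0.300000, 1.260000) = -0.534920
  k2 = f(0.060000, 1.067429) = -0.142847
  y ← 1.260000 + (0.36/2)·(-0.534920 + (-0.142847)) = 1.138002
x=0.060000, y=1.138002:
  k1 = f(0.060000, 1.138002) = -0.156256
  k2 = f(0.420000, 1.081750) = 0.202228
  y ← 1.138002 + (0.36/2)·(-0.156256 + 0.202228) = 1.146277
y(0.42) ≈ 1.1463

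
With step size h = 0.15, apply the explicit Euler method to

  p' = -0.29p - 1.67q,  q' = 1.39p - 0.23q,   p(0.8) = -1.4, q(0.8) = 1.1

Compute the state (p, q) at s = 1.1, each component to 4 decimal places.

Euler on (p,q): p_{n+1} = p_n + h·p', q_{n+1} = q_n + h·q'.
0.800000: (-1.400000, 1.100000); f=(-1.431000, -2.199000) → (-1.614650, 0.770150)
0.950000: (-1.614650, 0.770150); f=(-0.817902, -2.421498) → (-1.737335, 0.406925)
(p(1.1), q(1.1)) ≈ (-1.7373, 0.4069)

-1.7373, 0.4069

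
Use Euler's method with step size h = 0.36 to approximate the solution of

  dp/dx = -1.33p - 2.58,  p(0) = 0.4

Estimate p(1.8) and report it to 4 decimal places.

Euler: p_{n+1} = p_n + h·f(x_n, p_n).
x=0.000000, p=0.400000: f=-3.112000 → p ← 0.400000 + 0.36·(-3.112000) = -0.720320
x=0.360000, p=-0.720320: f=-1.621974 → p ← -0.720320 + 0.36·(-1.621974) = -1.304231
x=0.720000, p=-1.304231: f=-0.845373 → p ← -1.304231 + 0.36·(-0.845373) = -1.608565
x=1.080000, p=-1.608565: f=-0.440608 → p ← -1.608565 + 0.36·(-0.440608) = -1.767184
x=1.440000, p=-1.767184: f=-0.229645 → p ← -1.767184 + 0.36·(-0.229645) = -1.849856
p(1.8) ≈ -1.8499

-1.8499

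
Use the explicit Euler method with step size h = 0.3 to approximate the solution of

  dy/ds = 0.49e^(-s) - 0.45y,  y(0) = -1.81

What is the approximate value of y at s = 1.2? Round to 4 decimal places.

Euler: y_{n+1} = y_n + h·f(s_n, y_n).
s=0.000000, y=-1.810000: f=1.304500 → y ← -1.810000 + 0.3·1.304500 = -1.418650
s=0.300000, y=-1.418650: f=1.001393 → y ← -1.418650 + 0.3·1.001393 = -1.118232
s=0.600000, y=-1.118232: f=0.772122 → y ← -1.118232 + 0.3·0.772122 = -0.886595
s=0.900000, y=-0.886595: f=0.598187 → y ← -0.886595 + 0.3·0.598187 = -0.707139
y(1.2) ≈ -0.7071

-0.7071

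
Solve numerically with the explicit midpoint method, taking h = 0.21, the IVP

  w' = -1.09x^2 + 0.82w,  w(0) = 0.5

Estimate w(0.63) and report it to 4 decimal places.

Midpoint: k1 = f(x_n, w_n); k2 = f(x_n + h/2, w_n + (h/2)·k1); w_{n+1} = w_n + h·k2.
x=0.000000, w=0.500000:
  k1 = f(0.000000, 0.500000) = 0.410000
  k2 = f(0.105000, 0.543050) = 0.433284
  w ← 0.500000 + 0.21·0.433284 = 0.590990
x=0.210000, w=0.590990:
  k1 = f(0.210000, 0.590990) = 0.436542
  k2 = f(0.315000, 0.636827) = 0.414043
  w ← 0.590990 + 0.21·0.414043 = 0.677939
x=0.420000, w=0.677939:
  k1 = f(0.420000, 0.677939) = 0.363634
  k2 = f(0.525000, 0.716120) = 0.286787
  w ← 0.677939 + 0.21·0.286787 = 0.738164
w(0.63) ≈ 0.7382

0.7382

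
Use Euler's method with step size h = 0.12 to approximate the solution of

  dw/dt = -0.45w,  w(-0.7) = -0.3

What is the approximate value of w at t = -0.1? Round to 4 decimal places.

-0.2273

Euler: w_{n+1} = w_n + h·f(t_n, w_n).
t=-0.700000, w=-0.300000: f=0.135000 → w ← -0.300000 + 0.12·0.135000 = -0.283800
t=-0.580000, w=-0.283800: f=0.127710 → w ← -0.283800 + 0.12·0.127710 = -0.268475
t=-0.460000, w=-0.268475: f=0.120814 → w ← -0.268475 + 0.12·0.120814 = -0.253977
t=-0.340000, w=-0.253977: f=0.114290 → w ← -0.253977 + 0.12·0.114290 = -0.240262
t=-0.220000, w=-0.240262: f=0.108118 → w ← -0.240262 + 0.12·0.108118 = -0.227288
w(-0.1) ≈ -0.2273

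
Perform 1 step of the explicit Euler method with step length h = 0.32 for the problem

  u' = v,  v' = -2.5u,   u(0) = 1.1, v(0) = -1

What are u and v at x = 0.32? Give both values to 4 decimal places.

0.7800, -1.8800

Euler on (u,v): u_{n+1} = u_n + h·u', v_{n+1} = v_n + h·v'.
0.000000: (1.100000, -1.000000); f=(-1.000000, -2.750000) → (0.780000, -1.880000)
(u(0.32), v(0.32)) ≈ (0.7800, -1.8800)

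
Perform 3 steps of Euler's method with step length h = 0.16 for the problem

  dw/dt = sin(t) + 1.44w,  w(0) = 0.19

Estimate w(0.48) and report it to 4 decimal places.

Euler: w_{n+1} = w_n + h·f(t_n, w_n).
t=0.000000, w=0.190000: f=0.273600 → w ← 0.190000 + 0.16·0.273600 = 0.233776
t=0.160000, w=0.233776: f=0.495956 → w ← 0.233776 + 0.16·0.495956 = 0.313129
t=0.320000, w=0.313129: f=0.765472 → w ← 0.313129 + 0.16·0.765472 = 0.435604
w(0.48) ≈ 0.4356

0.4356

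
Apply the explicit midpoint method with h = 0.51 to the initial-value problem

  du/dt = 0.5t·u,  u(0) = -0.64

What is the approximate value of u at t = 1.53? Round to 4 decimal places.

-1.1257

Midpoint: k1 = f(t_n, u_n); k2 = f(t_n + h/2, u_n + (h/2)·k1); u_{n+1} = u_n + h·k2.
t=0.000000, u=-0.640000:
  k1 = f(0.000000, -0.640000) = 0.000000
  k2 = f(0.255000, -0.640000) = -0.081600
  u ← -0.640000 + 0.51·(-0.081600) = -0.681616
t=0.510000, u=-0.681616:
  k1 = f(0.510000, -0.681616) = -0.173812
  k2 = f(0.765000, -0.725938) = -0.277671
  u ← -0.681616 + 0.51·(-0.277671) = -0.823228
t=1.020000, u=-0.823228:
  k1 = f(1.020000, -0.823228) = -0.419846
  k2 = f(1.275000, -0.930289) = -0.593059
  u ← -0.823228 + 0.51·(-0.593059) = -1.125689
u(1.53) ≈ -1.1257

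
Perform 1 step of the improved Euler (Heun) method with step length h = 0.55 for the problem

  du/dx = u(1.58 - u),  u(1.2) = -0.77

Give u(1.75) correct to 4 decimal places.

Heun: k1 = f(x_n, u_n); k2 = f(x_n + h, u_n + h·k1); u_{n+1} = u_n + (h/2)·(k1 + k2).
x=1.200000, u=-0.770000:
  k1 = f(1.200000, -0.770000) = -1.809500
  k2 = f(1.750000, -1.765225) = -5.905075
  u ← -0.770000 + (0.55/2)·(-1.809500 + (-5.905075)) = -2.891508
u(1.75) ≈ -2.8915

-2.8915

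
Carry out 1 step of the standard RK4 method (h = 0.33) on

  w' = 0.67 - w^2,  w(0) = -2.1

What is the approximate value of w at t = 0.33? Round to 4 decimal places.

-5.5952

RK4: k1 = f(t_n, w_n); k2 = f(t_n + h/2, w_n + (h/2)·k1); k3 = f(t_n + h/2, w_n + (h/2)·k2); k4 = f(t_n + h, w_n + h·k3); w_{n+1} = w_n + (h/6)·(k1 + 2k2 + 2k3 + k4).
t=0.000000, w=-2.100000:
  k1 = f(0.000000, -2.100000) = -3.740000
  k2 = f(0.165000, -2.717100) = -6.712632
  k3 = f(0.165000, -3.207584) = -9.618597
  k4 = f(0.330000, -5.274137) = -27.146522
  w ← -2.100000 + (0.33/6)·(k1 + 2k2 + 2k3 + k4) = -5.595194
w(0.33) ≈ -5.5952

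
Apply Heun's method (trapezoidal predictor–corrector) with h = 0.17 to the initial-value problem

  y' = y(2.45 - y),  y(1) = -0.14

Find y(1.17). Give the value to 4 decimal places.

Heun: k1 = f(t_n, y_n); k2 = f(t_n + h, y_n + h·k1); y_{n+1} = y_n + (h/2)·(k1 + k2).
t=1.000000, y=-0.140000:
  k1 = f(1.000000, -0.140000) = -0.362600
  k2 = f(1.170000, -0.201642) = -0.534682
  y ← -0.140000 + (0.17/2)·(-0.362600 + (-0.534682)) = -0.216269
y(1.17) ≈ -0.2163

-0.2163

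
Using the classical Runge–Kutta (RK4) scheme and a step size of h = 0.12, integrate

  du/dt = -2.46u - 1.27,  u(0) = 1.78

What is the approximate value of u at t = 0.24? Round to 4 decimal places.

RK4: k1 = f(t_n, u_n); k2 = f(t_n + h/2, u_n + (h/2)·k1); k3 = f(t_n + h/2, u_n + (h/2)·k2); k4 = f(t_n + h, u_n + h·k3); u_{n+1} = u_n + (h/6)·(k1 + 2k2 + 2k3 + k4).
t=0.000000, u=1.780000:
  k1 = f(0.000000, 1.780000) = -5.648800
  k2 = f(0.060000, 1.441072) = -4.815037
  k3 = f(0.060000, 1.491098) = -4.938101
  k4 = f(0.120000, 1.187428) = -4.191073
  u ← 1.780000 + (0.12/6)·(k1 + 2k2 + 2k3 + k4) = 1.193077
t=0.120000, u=1.193077:
  k1 = f(0.120000, 1.193077) = -4.204970
  k2 = f(0.180000, 0.940779) = -3.584316
  k3 = f(0.180000, 0.978018) = -3.675924
  k4 = f(0.240000, 0.751966) = -3.119837
  u ← 1.193077 + (0.12/6)·(k1 + 2k2 + 2k3 + k4) = 0.756171
u(0.24) ≈ 0.7562

0.7562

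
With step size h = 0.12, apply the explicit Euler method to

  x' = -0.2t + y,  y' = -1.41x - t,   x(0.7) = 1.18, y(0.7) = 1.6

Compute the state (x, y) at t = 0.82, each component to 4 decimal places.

1.3552, 1.3163

Euler on (x,y): x_{n+1} = x_n + h·x', y_{n+1} = y_n + h·y'.
0.700000: (1.180000, 1.600000); f=(1.460000, -2.363800) → (1.355200, 1.316344)
(x(0.82), y(0.82)) ≈ (1.3552, 1.3163)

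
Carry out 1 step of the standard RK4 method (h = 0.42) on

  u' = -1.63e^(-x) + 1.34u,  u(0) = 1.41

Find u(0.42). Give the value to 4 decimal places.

1.7095

RK4: k1 = f(x_n, u_n); k2 = f(x_n + h/2, u_n + (h/2)·k1); k3 = f(x_n + h/2, u_n + (h/2)·k2); k4 = f(x_n + h, u_n + h·k3); u_{n+1} = u_n + (h/6)·(k1 + 2k2 + 2k3 + k4).
x=0.000000, u=1.410000:
  k1 = f(0.000000, 1.410000) = 0.259400
  k2 = f(0.210000, 1.464474) = 0.641143
  k3 = f(0.210000, 1.544640) = 0.748565
  k4 = f(0.420000, 1.724397) = 1.239706
  u ← 1.410000 + (0.42/6)·(k1 + 2k2 + 2k3 + k4) = 1.709497
u(0.42) ≈ 1.7095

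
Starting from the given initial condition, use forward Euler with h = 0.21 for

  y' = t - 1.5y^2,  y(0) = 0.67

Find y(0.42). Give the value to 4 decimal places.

0.4847

Euler: y_{n+1} = y_n + h·f(t_n, y_n).
t=0.000000, y=0.670000: f=-0.673350 → y ← 0.670000 + 0.21·(-0.673350) = 0.528597
t=0.210000, y=0.528597: f=-0.209121 → y ← 0.528597 + 0.21·(-0.209121) = 0.484681
y(0.42) ≈ 0.4847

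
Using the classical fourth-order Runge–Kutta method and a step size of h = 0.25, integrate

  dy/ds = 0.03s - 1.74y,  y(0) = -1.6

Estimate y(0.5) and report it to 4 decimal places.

-0.6677

RK4: k1 = f(s_n, y_n); k2 = f(s_n + h/2, y_n + (h/2)·k1); k3 = f(s_n + h/2, y_n + (h/2)·k2); k4 = f(s_n + h, y_n + h·k3); y_{n+1} = y_n + (h/6)·(k1 + 2k2 + 2k3 + k4).
s=0.000000, y=-1.600000:
  k1 = f(0.000000, -1.600000) = 2.784000
  k2 = f(0.125000, -1.252000) = 2.182230
  k3 = f(0.125000, -1.327221) = 2.313115
  k4 = f(0.250000, -1.021721) = 1.785295
  y ← -1.600000 + (0.25/6)·(k1 + 2k2 + 2k3 + k4) = -1.035001
s=0.250000, y=-1.035001:
  k1 = f(0.250000, -1.035001) = 1.808401
  k2 = f(0.375000, -0.808950) = 1.418824
  k3 = f(0.375000, -0.857648) = 1.503557
  k4 = f(0.500000, -0.659111) = 1.161854
  y ← -1.035001 + (0.25/6)·(k1 + 2k2 + 2k3 + k4) = -0.667708
y(0.5) ≈ -0.6677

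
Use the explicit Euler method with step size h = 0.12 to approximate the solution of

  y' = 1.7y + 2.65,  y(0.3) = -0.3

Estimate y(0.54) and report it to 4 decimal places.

0.2660

Euler: y_{n+1} = y_n + h·f(t_n, y_n).
t=0.300000, y=-0.300000: f=2.140000 → y ← -0.300000 + 0.12·2.140000 = -0.043200
t=0.420000, y=-0.043200: f=2.576560 → y ← -0.043200 + 0.12·2.576560 = 0.265987
y(0.54) ≈ 0.2660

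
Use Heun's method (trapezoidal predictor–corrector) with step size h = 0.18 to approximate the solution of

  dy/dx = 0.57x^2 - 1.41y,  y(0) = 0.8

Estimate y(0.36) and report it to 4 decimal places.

0.4939

Heun: k1 = f(x_n, y_n); k2 = f(x_n + h, y_n + h·k1); y_{n+1} = y_n + (h/2)·(k1 + k2).
x=0.000000, y=0.800000:
  k1 = f(0.000000, 0.800000) = -1.128000
  k2 = f(0.180000, 0.596960) = -0.823246
  y ← 0.800000 + (0.18/2)·(-1.128000 + (-0.823246)) = 0.624388
x=0.180000, y=0.624388:
  k1 = f(0.180000, 0.624388) = -0.861919
  k2 = f(0.360000, 0.469242) = -0.587760
  y ← 0.624388 + (0.18/2)·(-0.861919 + (-0.587760)) = 0.493917
y(0.36) ≈ 0.4939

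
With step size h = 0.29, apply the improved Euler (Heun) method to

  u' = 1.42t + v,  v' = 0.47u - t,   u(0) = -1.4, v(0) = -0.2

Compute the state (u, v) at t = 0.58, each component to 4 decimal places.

-1.4139, -0.7578

Heun on (u,v): k1 = f(t_n, state_n); k2 = f(t_n + h, state_n + h·k1); state_{n+1} = state_n + (h/2)·(k1 + k2).
0.000000: (-1.400000, -0.200000)
  k1 = (-0.200000, -0.658000)
  predictor → (-1.458000, -0.390820)
  k2 = (0.020980, -0.975260)
  → (-1.425958, -0.436823)
0.290000: (-1.425958, -0.436823)
  k1 = (-0.025023, -0.960200)
  predictor → (-1.433214, -0.715281)
  k2 = (0.108319, -1.253611)
  → (-1.413880, -0.757825)
(u(0.58), v(0.58)) ≈ (-1.4139, -0.7578)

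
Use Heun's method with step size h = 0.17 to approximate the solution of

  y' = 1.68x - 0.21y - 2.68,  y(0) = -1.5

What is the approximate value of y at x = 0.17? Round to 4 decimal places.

Heun: k1 = f(x_n, y_n); k2 = f(x_n + h, y_n + h·k1); y_{n+1} = y_n + (h/2)·(k1 + k2).
x=0.000000, y=-1.500000:
  k1 = f(0.000000, -1.500000) = -2.365000
  k2 = f(0.170000, -1.902050) = -1.994970
  y ← -1.500000 + (0.17/2)·(-2.365000 + (-1.994970)) = -1.870597
y(0.17) ≈ -1.8706

-1.8706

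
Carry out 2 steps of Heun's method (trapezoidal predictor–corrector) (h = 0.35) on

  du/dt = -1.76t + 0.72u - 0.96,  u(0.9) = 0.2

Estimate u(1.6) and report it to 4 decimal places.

Heun: k1 = f(t_n, u_n); k2 = f(t_n + h, u_n + h·k1); u_{n+1} = u_n + (h/2)·(k1 + k2).
t=0.900000, u=0.200000:
  k1 = f(0.900000, 0.200000) = -2.400000
  k2 = f(1.250000, -0.640000) = -3.620800
  u ← 0.200000 + (0.35/2)·(-2.400000 + (-3.620800)) = -0.853640
t=1.250000, u=-0.853640:
  k1 = f(1.250000, -0.853640) = -3.774621
  k2 = f(1.600000, -2.174757) = -5.341825
  u ← -0.853640 + (0.35/2)·(-3.774621 + (-5.341825)) = -2.449018
u(1.6) ≈ -2.4490

-2.4490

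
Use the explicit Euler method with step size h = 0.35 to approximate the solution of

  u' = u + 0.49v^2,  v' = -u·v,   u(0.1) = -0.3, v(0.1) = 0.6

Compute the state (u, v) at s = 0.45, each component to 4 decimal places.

-0.3433, 0.6630

Euler on (u,v): u_{n+1} = u_n + h·u', v_{n+1} = v_n + h·v'.
0.100000: (-0.300000, 0.600000); f=(-0.123600, 0.180000) → (-0.343260, 0.663000)
(u(0.45), v(0.45)) ≈ (-0.3433, 0.6630)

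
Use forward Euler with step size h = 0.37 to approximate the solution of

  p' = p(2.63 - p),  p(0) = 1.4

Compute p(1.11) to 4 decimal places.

Euler: p_{n+1} = p_n + h·f(t_n, p_n).
t=0.000000, p=1.400000: f=1.722000 → p ← 1.400000 + 0.37·1.722000 = 2.037140
t=0.370000, p=2.037140: f=1.207739 → p ← 2.037140 + 0.37·1.207739 = 2.484003
t=0.740000, p=2.484003: f=0.362656 → p ← 2.484003 + 0.37·0.362656 = 2.618186
p(1.11) ≈ 2.6182

2.6182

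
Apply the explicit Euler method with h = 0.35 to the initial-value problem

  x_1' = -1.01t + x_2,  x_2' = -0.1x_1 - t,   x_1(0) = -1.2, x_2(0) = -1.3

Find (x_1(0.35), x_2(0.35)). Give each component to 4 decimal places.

-1.6550, -1.2580

Euler on (x_1,x_2): x_1_{n+1} = x_1_n + h·x_1', x_2_{n+1} = x_2_n + h·x_2'.
0.000000: (-1.200000, -1.300000); f=(-1.300000, 0.120000) → (-1.655000, -1.258000)
(x_1(0.35), x_2(0.35)) ≈ (-1.6550, -1.2580)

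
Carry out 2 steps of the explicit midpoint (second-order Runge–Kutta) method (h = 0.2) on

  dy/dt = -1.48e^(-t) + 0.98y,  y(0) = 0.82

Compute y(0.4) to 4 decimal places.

0.6072

Midpoint: k1 = f(t_n, y_n); k2 = f(t_n + h/2, y_n + (h/2)·k1); y_{n+1} = y_n + h·k2.
t=0.000000, y=0.820000:
  k1 = f(0.000000, 0.820000) = -0.676400
  k2 = f(0.100000, 0.752360) = -0.601847
  y ← 0.820000 + 0.2·(-0.601847) = 0.699631
t=0.200000, y=0.699631:
  k1 = f(0.200000, 0.699631) = -0.526083
  k2 = f(0.300000, 0.647022) = -0.462329
  y ← 0.699631 + 0.2·(-0.462329) = 0.607165
y(0.4) ≈ 0.6072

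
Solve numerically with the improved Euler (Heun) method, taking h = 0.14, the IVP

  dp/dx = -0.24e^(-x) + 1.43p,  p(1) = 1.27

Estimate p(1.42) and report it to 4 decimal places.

Heun: k1 = f(x_n, p_n); k2 = f(x_n + h, p_n + h·k1); p_{n+1} = p_n + (h/2)·(k1 + k2).
x=1.000000, p=1.270000:
  k1 = f(1.000000, 1.270000) = 1.727809
  k2 = f(1.140000, 1.511893) = 2.085251
  p ← 1.270000 + (0.14/2)·(1.727809 + 2.085251) = 1.536914
x=1.140000, p=1.536914:
  k1 = f(1.140000, 1.536914) = 2.121031
  k2 = f(1.280000, 1.833858) = 2.555689
  p ← 1.536914 + (0.14/2)·(2.121031 + 2.555689) = 1.864285
x=1.280000, p=1.864285:
  k1 = f(1.280000, 1.864285) = 2.599198
  k2 = f(1.420000, 2.228172) = 3.128275
  p ← 1.864285 + (0.14/2)·(2.599198 + 3.128275) = 2.265208
p(1.42) ≈ 2.2652

2.2652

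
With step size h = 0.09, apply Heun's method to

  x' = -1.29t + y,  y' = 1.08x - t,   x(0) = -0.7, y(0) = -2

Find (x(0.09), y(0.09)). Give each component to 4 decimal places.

Heun on (x,y): k1 = f(t_n, state_n); k2 = f(t_n + h, state_n + h·k1); state_{n+1} = state_n + (h/2)·(k1 + k2).
0.000000: (-0.700000, -2.000000)
  k1 = (-2.000000, -0.756000)
  predictor → (-0.880000, -2.068040)
  k2 = (-2.184140, -1.040400)
  → (-0.888286, -2.080838)
(x(0.09), y(0.09)) ≈ (-0.8883, -2.0808)

-0.8883, -2.0808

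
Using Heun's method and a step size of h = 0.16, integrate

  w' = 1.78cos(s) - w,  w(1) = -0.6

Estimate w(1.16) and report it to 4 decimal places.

-0.3902

Heun: k1 = f(s_n, w_n); k2 = f(s_n + h, w_n + h·k1); w_{n+1} = w_n + (h/2)·(k1 + k2).
s=1.000000, w=-0.600000:
  k1 = f(1.000000, -0.600000) = 1.561738
  k2 = f(1.160000, -0.350122) = 1.060946
  w ← -0.600000 + (0.16/2)·(1.561738 + 1.060946) = -0.390185
w(1.16) ≈ -0.3902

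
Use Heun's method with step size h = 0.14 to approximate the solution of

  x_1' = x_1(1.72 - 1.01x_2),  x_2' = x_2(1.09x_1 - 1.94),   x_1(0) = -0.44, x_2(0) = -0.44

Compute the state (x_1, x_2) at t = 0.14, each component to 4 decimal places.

-0.5875, -0.3132

Heun on (x_1,x_2): k1 = f(t_n, state_n); k2 = f(t_n + h, state_n + h·k1); state_{n+1} = state_n + (h/2)·(k1 + k2).
0.000000: (-0.440000, -0.440000)
  k1 = (-0.952336, 1.064624)
  predictor → (-0.573327, -0.290953)
  k2 = (-1.154602, 0.746272)
  → (-0.587486, -0.313237)
(x_1(0.14), x_2(0.14)) ≈ (-0.5875, -0.3132)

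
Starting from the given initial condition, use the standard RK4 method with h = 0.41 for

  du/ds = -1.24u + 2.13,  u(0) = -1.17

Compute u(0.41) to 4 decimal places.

-0.0199

RK4: k1 = f(s_n, u_n); k2 = f(s_n + h/2, u_n + (h/2)·k1); k3 = f(s_n + h/2, u_n + (h/2)·k2); k4 = f(s_n + h, u_n + h·k3); u_{n+1} = u_n + (h/6)·(k1 + 2k2 + 2k3 + k4).
s=0.000000, u=-1.170000:
  k1 = f(0.000000, -1.170000) = 3.580800
  k2 = f(0.205000, -0.435936) = 2.670561
  k3 = f(0.205000, -0.622535) = 2.901943
  k4 = f(0.410000, 0.019797) = 2.105452
  u ← -1.170000 + (0.41/6)·(k1 + 2k2 + 2k3 + k4) = -0.019864
u(0.41) ≈ -0.0199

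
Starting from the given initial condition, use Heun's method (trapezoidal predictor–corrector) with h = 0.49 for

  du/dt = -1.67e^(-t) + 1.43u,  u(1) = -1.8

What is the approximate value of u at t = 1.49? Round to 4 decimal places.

Heun: k1 = f(t_n, u_n); k2 = f(t_n + h, u_n + h·k1); u_{n+1} = u_n + (h/2)·(k1 + k2).
t=1.000000, u=-1.800000:
  k1 = f(1.000000, -1.800000) = -3.188359
  k2 = f(1.490000, -3.362296) = -5.184455
  u ← -1.800000 + (0.49/2)·(-3.188359 + (-5.184455)) = -3.851339
u(1.49) ≈ -3.8513

-3.8513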